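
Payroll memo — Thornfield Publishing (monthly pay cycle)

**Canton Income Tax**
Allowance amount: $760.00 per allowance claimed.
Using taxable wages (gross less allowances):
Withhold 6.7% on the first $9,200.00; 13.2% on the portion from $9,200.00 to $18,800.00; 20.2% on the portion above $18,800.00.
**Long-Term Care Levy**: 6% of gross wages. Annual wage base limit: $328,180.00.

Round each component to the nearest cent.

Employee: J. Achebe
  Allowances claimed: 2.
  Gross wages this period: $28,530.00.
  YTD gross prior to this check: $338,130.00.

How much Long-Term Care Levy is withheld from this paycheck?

$0.00

Long-Term Care Levy: YTD $338,130.00 ≥ cap $328,180.00 → $0.00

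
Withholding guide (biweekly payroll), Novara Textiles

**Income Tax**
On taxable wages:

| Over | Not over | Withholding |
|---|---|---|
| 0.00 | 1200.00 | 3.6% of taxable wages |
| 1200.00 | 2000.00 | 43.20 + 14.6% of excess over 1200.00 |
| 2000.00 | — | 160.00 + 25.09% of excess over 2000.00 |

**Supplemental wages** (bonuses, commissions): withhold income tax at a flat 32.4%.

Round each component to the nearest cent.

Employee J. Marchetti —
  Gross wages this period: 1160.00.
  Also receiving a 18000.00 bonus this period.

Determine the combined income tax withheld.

Income Tax: taxable = 1160.00
  3.6% × 1160.00 = 41.76
Supplemental (32.4% flat on bonus): 32.4% × 18000.00 = 5832.00
Total income tax: 41.76 + 5832.00 = 5873.76

5873.76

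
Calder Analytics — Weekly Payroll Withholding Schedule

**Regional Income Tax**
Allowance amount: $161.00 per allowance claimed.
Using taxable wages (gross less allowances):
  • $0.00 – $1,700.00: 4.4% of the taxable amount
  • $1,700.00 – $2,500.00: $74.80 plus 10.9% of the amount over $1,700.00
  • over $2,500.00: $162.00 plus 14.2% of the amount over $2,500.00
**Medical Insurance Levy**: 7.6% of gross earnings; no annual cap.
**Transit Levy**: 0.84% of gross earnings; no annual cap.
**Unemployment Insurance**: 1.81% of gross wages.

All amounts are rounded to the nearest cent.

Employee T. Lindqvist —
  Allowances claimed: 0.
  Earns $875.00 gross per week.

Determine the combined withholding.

Regional Income Tax: taxable = $875.00
  4.4% × $875.00 = $38.50
Medical Insurance Levy: 7.6% × $875.00 = $66.50
Transit Levy: 0.84% × $875.00 = $7.35
Unemployment Insurance: 1.81% × $875.00 = $15.84
Total: $38.50 + $66.50 + $7.35 + $15.84 = $128.19

$128.19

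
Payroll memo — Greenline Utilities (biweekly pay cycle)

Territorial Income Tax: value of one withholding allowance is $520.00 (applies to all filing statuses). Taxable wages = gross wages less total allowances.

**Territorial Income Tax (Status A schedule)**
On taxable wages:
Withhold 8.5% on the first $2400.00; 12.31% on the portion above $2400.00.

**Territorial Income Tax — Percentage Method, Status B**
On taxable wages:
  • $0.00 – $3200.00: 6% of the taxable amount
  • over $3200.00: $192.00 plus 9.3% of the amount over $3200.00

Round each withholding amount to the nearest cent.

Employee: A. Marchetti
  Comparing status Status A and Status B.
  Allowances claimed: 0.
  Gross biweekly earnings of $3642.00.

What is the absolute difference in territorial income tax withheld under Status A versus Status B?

Territorial Income Tax (Status A): taxable = $3642.00
  $204.00 + 12.31% × ($3642.00 − $2400.00) = $204.00 + 12.31% × $1242.00 = $356.89
Territorial Income Tax (Status B): taxable = $3642.00
  $192.00 + 9.3% × ($3642.00 − $3200.00) = $192.00 + 9.3% × $442.00 = $233.11
Difference: |$356.89 − $233.11| = $123.78 (higher under Status A)

$123.78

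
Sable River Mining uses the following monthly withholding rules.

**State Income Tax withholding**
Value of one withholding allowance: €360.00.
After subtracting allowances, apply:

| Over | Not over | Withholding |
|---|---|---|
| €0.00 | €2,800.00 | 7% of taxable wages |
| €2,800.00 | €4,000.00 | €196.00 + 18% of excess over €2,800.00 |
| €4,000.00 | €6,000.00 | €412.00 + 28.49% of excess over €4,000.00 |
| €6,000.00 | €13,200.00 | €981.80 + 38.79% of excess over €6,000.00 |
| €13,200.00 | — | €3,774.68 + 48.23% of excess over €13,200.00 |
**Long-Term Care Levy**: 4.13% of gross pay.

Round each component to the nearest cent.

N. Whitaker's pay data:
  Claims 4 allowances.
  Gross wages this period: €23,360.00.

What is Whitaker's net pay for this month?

€14,414.89

State Income Tax: taxable = €23,360.00 − 4×€360.00 = €21,920.00
  €3,774.68 + 48.23% × (€21,920.00 − €13,200.00) = €3,774.68 + 48.23% × €8,720.00 = €7,980.34
Long-Term Care Levy: 4.13% × €23,360.00 = €964.77
Total withheld: €7,980.34 + €964.77 = €8,945.11
Net pay: €23,360.00 − €8,945.11 = €14,414.89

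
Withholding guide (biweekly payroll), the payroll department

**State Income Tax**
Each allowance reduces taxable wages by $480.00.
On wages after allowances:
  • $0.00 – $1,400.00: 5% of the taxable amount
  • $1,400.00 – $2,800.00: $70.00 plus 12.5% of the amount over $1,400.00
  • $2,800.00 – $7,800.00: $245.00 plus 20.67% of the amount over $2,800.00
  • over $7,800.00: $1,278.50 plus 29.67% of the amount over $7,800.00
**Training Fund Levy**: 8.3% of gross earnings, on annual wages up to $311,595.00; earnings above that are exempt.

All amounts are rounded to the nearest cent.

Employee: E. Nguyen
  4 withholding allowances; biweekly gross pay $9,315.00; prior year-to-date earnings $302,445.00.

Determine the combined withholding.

$1,954.24

State Income Tax: taxable = $9,315.00 − 4×$480.00 = $7,395.00
  $245.00 + 20.67% × ($7,395.00 − $2,800.00) = $245.00 + 20.67% × $4,595.00 = $1,194.79
Training Fund Levy: cap $311,595.00 − YTD $302,445.00 = $9,150.00 subject; 8.3% × $9,150.00 = $759.45
Total: $1,194.79 + $759.45 = $1,954.24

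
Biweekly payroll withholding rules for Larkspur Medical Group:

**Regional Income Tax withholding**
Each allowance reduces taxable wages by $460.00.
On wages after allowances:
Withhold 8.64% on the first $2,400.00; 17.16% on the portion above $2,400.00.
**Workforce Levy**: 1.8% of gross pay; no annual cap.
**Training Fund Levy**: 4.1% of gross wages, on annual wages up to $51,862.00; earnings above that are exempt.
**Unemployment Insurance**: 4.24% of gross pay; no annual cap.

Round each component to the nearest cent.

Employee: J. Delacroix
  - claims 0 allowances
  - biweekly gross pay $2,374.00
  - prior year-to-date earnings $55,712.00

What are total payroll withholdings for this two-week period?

Regional Income Tax: taxable = $2,374.00
  8.64% × $2,374.00 = $205.11
Workforce Levy: 1.8% × $2,374.00 = $42.73
Training Fund Levy: YTD $55,712.00 ≥ cap $51,862.00 → $0.00
Unemployment Insurance: 4.24% × $2,374.00 = $100.66
Total: $205.11 + $42.73 + $0.00 + $100.66 = $348.50

$348.50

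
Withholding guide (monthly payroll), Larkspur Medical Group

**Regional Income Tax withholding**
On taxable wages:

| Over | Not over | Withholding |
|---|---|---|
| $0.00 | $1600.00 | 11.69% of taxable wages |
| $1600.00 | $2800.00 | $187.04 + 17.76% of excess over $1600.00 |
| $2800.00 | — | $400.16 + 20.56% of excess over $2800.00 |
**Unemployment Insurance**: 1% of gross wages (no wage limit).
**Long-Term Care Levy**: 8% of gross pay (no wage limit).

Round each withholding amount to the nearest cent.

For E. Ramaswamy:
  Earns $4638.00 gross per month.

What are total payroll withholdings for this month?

$1195.47

Regional Income Tax: taxable = $4638.00
  $400.16 + 20.56% × ($4638.00 − $2800.00) = $400.16 + 20.56% × $1838.00 = $778.05
Unemployment Insurance: 1% × $4638.00 = $46.38
Long-Term Care Levy: 8% × $4638.00 = $371.04
Total: $778.05 + $46.38 + $371.04 = $1195.47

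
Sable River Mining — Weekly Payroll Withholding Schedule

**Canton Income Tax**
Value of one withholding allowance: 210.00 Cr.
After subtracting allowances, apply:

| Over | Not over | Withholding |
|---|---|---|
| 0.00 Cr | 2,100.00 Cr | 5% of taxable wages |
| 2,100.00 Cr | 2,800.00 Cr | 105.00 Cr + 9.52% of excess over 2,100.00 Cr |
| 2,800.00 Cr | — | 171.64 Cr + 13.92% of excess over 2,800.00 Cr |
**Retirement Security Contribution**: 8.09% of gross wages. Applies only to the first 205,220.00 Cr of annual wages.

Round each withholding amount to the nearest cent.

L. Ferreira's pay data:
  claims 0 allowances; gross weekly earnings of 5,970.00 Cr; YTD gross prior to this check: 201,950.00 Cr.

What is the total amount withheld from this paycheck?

Canton Income Tax: taxable = 5,970.00 Cr
  171.64 Cr + 13.92% × (5,970.00 Cr − 2,800.00 Cr) = 171.64 Cr + 13.92% × 3,170.00 Cr = 612.90 Cr
Retirement Security Contribution: cap 205,220.00 Cr − YTD 201,950.00 Cr = 3,270.00 Cr subject; 8.09% × 3,270.00 Cr = 264.54 Cr
Total: 612.90 Cr + 264.54 Cr = 877.44 Cr

877.44 Cr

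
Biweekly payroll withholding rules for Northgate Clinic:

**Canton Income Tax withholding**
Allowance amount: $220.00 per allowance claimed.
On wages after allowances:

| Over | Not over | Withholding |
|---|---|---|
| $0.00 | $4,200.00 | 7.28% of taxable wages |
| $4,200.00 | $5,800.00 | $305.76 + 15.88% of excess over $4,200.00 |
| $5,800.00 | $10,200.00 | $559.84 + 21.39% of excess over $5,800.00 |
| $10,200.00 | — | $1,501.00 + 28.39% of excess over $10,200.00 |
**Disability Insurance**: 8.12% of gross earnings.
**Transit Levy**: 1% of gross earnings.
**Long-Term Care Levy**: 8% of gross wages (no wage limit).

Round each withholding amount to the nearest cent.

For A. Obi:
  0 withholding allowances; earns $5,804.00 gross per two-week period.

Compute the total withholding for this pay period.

Canton Income Tax: taxable = $5,804.00
  $559.84 + 21.39% × ($5,804.00 − $5,800.00) = $559.84 + 21.39% × $4.00 = $560.70
Disability Insurance: 8.12% × $5,804.00 = $471.28
Transit Levy: 1% × $5,804.00 = $58.04
Long-Term Care Levy: 8% × $5,804.00 = $464.32
Total: $560.70 + $471.28 + $58.04 + $464.32 = $1,554.34

$1,554.34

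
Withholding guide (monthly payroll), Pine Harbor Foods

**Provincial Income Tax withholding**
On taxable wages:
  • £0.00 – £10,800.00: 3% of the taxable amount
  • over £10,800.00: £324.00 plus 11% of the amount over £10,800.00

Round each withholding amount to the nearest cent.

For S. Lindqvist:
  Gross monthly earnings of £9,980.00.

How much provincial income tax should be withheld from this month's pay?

Provincial Income Tax: taxable = £9,980.00
  3% × £9,980.00 = £299.40

£299.40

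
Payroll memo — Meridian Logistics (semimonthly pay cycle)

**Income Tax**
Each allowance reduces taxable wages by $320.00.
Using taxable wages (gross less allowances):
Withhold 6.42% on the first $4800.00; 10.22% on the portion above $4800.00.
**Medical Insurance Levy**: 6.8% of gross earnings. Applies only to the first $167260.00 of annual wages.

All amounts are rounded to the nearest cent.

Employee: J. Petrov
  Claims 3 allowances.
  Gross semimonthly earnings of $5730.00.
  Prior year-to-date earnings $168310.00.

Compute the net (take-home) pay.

$5423.77

Income Tax: taxable = $5730.00 − 3×$320.00 = $4770.00
  6.42% × $4770.00 = $306.23
Medical Insurance Levy: YTD $168310.00 ≥ cap $167260.00 → $0.00
Total withheld: $306.23 + $0.00 = $306.23
Net pay: $5730.00 − $306.23 = $5423.77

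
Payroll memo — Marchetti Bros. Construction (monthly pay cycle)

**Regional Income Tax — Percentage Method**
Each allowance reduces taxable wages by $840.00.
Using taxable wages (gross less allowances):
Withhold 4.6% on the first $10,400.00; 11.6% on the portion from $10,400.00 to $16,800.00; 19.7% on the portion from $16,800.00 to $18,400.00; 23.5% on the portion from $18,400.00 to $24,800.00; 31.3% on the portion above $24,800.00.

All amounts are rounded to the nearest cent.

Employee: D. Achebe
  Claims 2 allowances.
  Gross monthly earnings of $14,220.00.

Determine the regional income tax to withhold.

$726.64

Regional Income Tax: taxable = $14,220.00 − 2×$840.00 = $12,540.00
  $478.40 + 11.6% × ($12,540.00 − $10,400.00) = $478.40 + 11.6% × $2,140.00 = $726.64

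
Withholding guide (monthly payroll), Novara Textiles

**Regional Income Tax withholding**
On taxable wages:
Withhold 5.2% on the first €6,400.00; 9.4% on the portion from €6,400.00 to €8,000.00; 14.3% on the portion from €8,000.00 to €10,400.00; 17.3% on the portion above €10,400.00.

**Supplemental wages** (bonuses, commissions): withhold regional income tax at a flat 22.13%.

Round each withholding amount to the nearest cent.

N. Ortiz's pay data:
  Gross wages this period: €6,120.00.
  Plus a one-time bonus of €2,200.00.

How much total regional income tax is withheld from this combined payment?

€805.10

Regional Income Tax: taxable = €6,120.00
  5.2% × €6,120.00 = €318.24
Supplemental (22.13% flat on bonus): 22.13% × €2,200.00 = €486.86
Total regional income tax: €318.24 + €486.86 = €805.10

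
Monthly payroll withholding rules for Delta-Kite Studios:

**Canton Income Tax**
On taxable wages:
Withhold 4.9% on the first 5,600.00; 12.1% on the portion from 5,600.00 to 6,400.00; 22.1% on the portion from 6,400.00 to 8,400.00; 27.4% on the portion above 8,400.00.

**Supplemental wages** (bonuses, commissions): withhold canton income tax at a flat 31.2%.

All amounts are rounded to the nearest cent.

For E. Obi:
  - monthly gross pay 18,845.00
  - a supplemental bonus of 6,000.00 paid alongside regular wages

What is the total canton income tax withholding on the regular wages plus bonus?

Canton Income Tax: taxable = 18,845.00
  813.20 + 27.4% × (18,845.00 − 8,400.00) = 813.20 + 27.4% × 10,445.00 = 3,675.13
Supplemental (31.2% flat on bonus): 31.2% × 6,000.00 = 1,872.00
Total canton income tax: 3,675.13 + 1,872.00 = 5,547.13

5,547.13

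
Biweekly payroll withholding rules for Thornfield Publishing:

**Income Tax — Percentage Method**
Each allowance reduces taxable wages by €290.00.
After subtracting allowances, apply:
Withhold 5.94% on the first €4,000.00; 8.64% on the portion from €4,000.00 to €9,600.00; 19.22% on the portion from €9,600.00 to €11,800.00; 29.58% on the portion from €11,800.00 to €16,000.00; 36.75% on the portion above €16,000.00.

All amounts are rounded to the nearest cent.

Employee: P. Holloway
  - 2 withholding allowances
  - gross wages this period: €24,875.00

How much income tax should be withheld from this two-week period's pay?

€5,435.05

Income Tax: taxable = €24,875.00 − 2×€290.00 = €24,295.00
  €2,386.64 + 36.75% × (€24,295.00 − €16,000.00) = €2,386.64 + 36.75% × €8,295.00 = €5,435.05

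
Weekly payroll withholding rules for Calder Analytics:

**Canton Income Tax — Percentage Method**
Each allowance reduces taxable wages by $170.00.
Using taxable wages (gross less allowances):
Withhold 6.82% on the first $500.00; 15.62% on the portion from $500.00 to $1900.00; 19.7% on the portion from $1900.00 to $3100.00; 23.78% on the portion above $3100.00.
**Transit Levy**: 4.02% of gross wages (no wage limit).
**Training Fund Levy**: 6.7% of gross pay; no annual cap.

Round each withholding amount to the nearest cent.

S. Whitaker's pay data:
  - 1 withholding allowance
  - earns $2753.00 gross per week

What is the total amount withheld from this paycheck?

$682.45

Canton Income Tax: taxable = $2753.00 − 1×$170.00 = $2583.00
  $252.78 + 19.7% × ($2583.00 − $1900.00) = $252.78 + 19.7% × $683.00 = $387.33
Transit Levy: 4.02% × $2753.00 = $110.67
Training Fund Levy: 6.7% × $2753.00 = $184.45
Total: $387.33 + $110.67 + $184.45 = $682.45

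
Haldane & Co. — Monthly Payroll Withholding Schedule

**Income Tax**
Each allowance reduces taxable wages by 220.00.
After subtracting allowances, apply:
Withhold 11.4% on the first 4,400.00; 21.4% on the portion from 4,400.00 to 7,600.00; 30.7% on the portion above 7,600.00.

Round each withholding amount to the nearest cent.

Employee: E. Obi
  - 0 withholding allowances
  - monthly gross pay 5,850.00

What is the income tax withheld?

811.90

Income Tax: taxable = 5,850.00
  501.60 + 21.4% × (5,850.00 − 4,400.00) = 501.60 + 21.4% × 1,450.00 = 811.90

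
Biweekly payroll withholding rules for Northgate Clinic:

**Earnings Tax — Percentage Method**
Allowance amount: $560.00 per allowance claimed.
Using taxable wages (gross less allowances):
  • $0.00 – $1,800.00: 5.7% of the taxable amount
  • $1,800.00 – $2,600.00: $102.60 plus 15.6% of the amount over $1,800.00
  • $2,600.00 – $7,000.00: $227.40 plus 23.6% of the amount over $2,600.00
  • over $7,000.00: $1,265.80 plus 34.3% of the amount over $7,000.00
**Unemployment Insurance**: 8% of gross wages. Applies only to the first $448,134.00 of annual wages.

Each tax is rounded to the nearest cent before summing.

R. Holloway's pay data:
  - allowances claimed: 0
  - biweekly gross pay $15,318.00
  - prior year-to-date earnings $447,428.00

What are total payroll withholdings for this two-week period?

$4,175.35

Earnings Tax: taxable = $15,318.00
  $1,265.80 + 34.3% × ($15,318.00 − $7,000.00) = $1,265.80 + 34.3% × $8,318.00 = $4,118.87
Unemployment Insurance: cap $448,134.00 − YTD $447,428.00 = $706.00 subject; 8% × $706.00 = $56.48
Total: $4,118.87 + $56.48 = $4,175.35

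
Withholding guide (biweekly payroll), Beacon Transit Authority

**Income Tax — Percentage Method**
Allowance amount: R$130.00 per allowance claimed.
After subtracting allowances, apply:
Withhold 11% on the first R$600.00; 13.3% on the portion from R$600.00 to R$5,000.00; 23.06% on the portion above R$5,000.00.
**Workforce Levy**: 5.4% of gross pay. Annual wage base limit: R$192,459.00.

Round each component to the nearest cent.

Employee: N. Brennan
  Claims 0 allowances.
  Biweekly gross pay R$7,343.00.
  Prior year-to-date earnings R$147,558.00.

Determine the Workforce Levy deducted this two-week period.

Workforce Levy: 5.4% × R$7,343.00 = R$396.52

R$396.52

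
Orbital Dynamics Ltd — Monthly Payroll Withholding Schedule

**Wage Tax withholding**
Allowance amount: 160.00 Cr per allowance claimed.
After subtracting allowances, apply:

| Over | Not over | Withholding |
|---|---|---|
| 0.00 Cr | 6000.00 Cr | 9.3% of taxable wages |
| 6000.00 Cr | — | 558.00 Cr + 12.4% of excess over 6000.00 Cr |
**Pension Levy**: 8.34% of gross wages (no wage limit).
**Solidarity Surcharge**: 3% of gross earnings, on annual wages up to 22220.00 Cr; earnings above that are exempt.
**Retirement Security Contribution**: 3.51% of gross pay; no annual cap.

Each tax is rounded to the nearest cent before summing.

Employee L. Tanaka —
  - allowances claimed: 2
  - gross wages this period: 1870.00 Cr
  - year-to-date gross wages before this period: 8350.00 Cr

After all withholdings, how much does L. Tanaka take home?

1448.15 Cr

Wage Tax: taxable = 1870.00 Cr − 2×160.00 Cr = 1550.00 Cr
  9.3% × 1550.00 Cr = 144.15 Cr
Pension Levy: 8.34% × 1870.00 Cr = 155.96 Cr
Solidarity Surcharge: 3% × 1870.00 Cr = 56.10 Cr
Retirement Security Contribution: 3.51% × 1870.00 Cr = 65.64 Cr
Total withheld: 144.15 Cr + 155.96 Cr + 56.10 Cr + 65.64 Cr = 421.85 Cr
Net pay: 1870.00 Cr − 421.85 Cr = 1448.15 Cr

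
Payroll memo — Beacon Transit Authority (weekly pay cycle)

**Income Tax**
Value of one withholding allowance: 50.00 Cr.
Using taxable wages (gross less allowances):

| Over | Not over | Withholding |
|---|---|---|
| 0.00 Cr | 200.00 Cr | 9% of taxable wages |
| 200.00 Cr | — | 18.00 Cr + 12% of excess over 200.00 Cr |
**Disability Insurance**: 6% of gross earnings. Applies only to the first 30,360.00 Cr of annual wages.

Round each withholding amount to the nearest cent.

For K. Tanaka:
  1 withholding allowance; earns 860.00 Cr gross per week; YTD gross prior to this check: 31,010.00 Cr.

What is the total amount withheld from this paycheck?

Income Tax: taxable = 860.00 Cr − 1×50.00 Cr = 810.00 Cr
  18.00 Cr + 12% × (810.00 Cr − 200.00 Cr) = 18.00 Cr + 12% × 610.00 Cr = 91.20 Cr
Disability Insurance: YTD 31,010.00 Cr ≥ cap 30,360.00 Cr → 0.00 Cr
Total: 91.20 Cr + 0.00 Cr = 91.20 Cr

91.20 Cr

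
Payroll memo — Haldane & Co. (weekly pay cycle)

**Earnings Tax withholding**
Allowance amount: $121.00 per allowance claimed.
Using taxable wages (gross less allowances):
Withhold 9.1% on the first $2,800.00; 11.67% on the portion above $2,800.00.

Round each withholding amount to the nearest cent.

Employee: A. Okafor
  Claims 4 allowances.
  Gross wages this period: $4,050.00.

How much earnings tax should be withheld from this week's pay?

Earnings Tax: taxable = $4,050.00 − 4×$121.00 = $3,566.00
  $254.80 + 11.67% × ($3,566.00 − $2,800.00) = $254.80 + 11.67% × $766.00 = $344.19

$344.19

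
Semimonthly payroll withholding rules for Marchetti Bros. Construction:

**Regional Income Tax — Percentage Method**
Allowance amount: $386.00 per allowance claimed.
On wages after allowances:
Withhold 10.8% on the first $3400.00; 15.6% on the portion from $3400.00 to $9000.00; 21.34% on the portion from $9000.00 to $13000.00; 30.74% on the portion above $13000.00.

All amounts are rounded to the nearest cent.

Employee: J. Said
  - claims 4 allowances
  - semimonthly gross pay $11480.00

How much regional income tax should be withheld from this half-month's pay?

$1440.54

Regional Income Tax: taxable = $11480.00 − 4×$386.00 = $9936.00
  $1240.80 + 21.34% × ($9936.00 − $9000.00) = $1240.80 + 21.34% × $936.00 = $1440.54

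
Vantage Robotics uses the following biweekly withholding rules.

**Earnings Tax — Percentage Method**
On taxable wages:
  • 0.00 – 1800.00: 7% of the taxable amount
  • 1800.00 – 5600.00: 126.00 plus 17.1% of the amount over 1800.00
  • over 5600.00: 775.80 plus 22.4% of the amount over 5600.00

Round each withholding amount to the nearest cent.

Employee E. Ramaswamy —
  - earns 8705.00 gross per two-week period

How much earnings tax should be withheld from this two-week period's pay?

1471.32

Earnings Tax: taxable = 8705.00
  775.80 + 22.4% × (8705.00 − 5600.00) = 775.80 + 22.4% × 3105.00 = 1471.32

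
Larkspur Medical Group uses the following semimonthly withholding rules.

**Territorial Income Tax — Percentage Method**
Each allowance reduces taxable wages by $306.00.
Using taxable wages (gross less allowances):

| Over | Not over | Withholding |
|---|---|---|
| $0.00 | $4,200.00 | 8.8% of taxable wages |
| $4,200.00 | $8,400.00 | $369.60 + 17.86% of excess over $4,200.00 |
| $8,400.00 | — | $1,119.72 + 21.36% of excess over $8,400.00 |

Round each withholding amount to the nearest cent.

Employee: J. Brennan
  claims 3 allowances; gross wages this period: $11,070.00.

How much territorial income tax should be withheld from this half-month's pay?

Territorial Income Tax: taxable = $11,070.00 − 3×$306.00 = $10,152.00
  $1,119.72 + 21.36% × ($10,152.00 − $8,400.00) = $1,119.72 + 21.36% × $1,752.00 = $1,493.95

$1,493.95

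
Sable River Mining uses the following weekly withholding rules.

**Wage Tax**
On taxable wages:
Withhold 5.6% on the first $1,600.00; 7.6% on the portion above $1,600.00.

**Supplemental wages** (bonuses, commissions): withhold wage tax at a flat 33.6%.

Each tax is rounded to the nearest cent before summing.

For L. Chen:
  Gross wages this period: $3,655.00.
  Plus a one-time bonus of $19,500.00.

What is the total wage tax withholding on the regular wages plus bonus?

$6,797.78

Wage Tax: taxable = $3,655.00
  $89.60 + 7.6% × ($3,655.00 − $1,600.00) = $89.60 + 7.6% × $2,055.00 = $245.78
Supplemental (33.6% flat on bonus): 33.6% × $19,500.00 = $6,552.00
Total wage tax: $245.78 + $6,552.00 = $6,797.78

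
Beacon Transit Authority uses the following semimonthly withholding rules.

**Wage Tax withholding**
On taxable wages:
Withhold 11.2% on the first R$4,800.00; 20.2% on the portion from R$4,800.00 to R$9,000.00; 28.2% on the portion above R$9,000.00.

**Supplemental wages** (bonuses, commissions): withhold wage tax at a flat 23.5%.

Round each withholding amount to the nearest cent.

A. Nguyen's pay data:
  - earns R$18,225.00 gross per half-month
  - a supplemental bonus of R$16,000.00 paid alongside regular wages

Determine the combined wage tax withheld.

R$7,747.45

Wage Tax: taxable = R$18,225.00
  R$1,386.00 + 28.2% × (R$18,225.00 − R$9,000.00) = R$1,386.00 + 28.2% × R$9,225.00 = R$3,987.45
Supplemental (23.5% flat on bonus): 23.5% × R$16,000.00 = R$3,760.00
Total wage tax: R$3,987.45 + R$3,760.00 = R$7,747.45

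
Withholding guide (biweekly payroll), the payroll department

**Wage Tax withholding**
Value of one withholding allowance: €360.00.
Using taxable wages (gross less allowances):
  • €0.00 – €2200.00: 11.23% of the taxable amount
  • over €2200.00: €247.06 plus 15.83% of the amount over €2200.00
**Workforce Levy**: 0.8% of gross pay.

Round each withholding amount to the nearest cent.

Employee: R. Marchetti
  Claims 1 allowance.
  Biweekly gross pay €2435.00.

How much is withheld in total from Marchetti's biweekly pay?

Wage Tax: taxable = €2435.00 − 1×€360.00 = €2075.00
  11.23% × €2075.00 = €233.02
Workforce Levy: 0.8% × €2435.00 = €19.48
Total: €233.02 + €19.48 = €252.50

€252.50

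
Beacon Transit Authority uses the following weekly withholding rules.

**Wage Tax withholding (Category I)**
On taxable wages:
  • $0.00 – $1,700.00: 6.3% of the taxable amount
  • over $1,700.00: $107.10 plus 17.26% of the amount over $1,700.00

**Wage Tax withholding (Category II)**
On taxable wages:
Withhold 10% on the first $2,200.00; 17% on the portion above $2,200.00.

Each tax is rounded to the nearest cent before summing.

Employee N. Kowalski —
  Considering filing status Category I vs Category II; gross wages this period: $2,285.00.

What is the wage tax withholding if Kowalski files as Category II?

Wage Tax (Category II): taxable = $2,285.00
  $220.00 + 17% × ($2,285.00 − $2,200.00) = $220.00 + 17% × $85.00 = $234.45

$234.45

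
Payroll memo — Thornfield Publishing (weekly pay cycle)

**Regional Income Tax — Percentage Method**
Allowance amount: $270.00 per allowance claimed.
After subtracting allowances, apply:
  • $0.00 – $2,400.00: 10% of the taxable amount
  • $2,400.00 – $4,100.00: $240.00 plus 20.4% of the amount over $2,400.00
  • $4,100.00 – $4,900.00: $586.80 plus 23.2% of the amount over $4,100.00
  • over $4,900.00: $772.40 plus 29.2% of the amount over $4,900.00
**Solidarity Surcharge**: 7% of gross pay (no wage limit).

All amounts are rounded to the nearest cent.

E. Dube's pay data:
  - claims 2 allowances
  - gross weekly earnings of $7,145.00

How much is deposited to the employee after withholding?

$5,374.59

Regional Income Tax: taxable = $7,145.00 − 2×$270.00 = $6,605.00
  $772.40 + 29.2% × ($6,605.00 − $4,900.00) = $772.40 + 29.2% × $1,705.00 = $1,270.26
Solidarity Surcharge: 7% × $7,145.00 = $500.15
Total withheld: $1,270.26 + $500.15 = $1,770.41
Net pay: $7,145.00 − $1,770.41 = $5,374.59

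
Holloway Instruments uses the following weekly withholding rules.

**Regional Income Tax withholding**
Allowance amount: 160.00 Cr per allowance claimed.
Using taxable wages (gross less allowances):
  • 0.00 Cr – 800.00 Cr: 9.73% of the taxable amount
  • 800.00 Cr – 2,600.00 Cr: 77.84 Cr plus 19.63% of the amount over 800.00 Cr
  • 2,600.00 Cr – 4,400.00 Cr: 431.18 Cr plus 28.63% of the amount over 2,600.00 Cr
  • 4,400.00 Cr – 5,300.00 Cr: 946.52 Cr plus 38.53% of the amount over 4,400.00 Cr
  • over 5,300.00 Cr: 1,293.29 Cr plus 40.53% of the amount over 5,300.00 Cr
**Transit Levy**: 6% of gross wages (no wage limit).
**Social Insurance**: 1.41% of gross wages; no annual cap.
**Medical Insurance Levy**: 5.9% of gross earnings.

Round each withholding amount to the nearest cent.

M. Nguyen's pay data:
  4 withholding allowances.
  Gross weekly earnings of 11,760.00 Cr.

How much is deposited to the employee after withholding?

Regional Income Tax: taxable = 11,760.00 Cr − 4×160.00 Cr = 11,120.00 Cr
  1,293.29 Cr + 40.53% × (11,120.00 Cr − 5,300.00 Cr) = 1,293.29 Cr + 40.53% × 5,820.00 Cr = 3,652.14 Cr
Transit Levy: 6% × 11,760.00 Cr = 705.60 Cr
Social Insurance: 1.41% × 11,760.00 Cr = 165.82 Cr
Medical Insurance Levy: 5.9% × 11,760.00 Cr = 693.84 Cr
Total withheld: 3,652.14 Cr + 705.60 Cr + 165.82 Cr + 693.84 Cr = 5,217.40 Cr
Net pay: 11,760.00 Cr − 5,217.40 Cr = 6,542.60 Cr

6,542.60 Cr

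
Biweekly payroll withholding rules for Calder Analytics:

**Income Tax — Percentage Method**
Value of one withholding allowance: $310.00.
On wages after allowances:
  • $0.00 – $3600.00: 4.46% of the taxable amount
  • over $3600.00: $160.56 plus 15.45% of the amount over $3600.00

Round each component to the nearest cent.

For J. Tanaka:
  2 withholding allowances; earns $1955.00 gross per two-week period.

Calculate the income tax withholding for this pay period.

$59.54

Income Tax: taxable = $1955.00 − 2×$310.00 = $1335.00
  4.46% × $1335.00 = $59.54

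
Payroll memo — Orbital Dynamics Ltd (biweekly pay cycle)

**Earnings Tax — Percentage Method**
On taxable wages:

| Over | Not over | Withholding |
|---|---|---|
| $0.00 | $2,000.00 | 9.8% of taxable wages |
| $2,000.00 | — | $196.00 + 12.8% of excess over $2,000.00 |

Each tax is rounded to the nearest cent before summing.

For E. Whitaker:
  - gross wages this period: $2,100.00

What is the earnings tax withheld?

Earnings Tax: taxable = $2,100.00
  $196.00 + 12.8% × ($2,100.00 − $2,000.00) = $196.00 + 12.8% × $100.00 = $208.80

$208.80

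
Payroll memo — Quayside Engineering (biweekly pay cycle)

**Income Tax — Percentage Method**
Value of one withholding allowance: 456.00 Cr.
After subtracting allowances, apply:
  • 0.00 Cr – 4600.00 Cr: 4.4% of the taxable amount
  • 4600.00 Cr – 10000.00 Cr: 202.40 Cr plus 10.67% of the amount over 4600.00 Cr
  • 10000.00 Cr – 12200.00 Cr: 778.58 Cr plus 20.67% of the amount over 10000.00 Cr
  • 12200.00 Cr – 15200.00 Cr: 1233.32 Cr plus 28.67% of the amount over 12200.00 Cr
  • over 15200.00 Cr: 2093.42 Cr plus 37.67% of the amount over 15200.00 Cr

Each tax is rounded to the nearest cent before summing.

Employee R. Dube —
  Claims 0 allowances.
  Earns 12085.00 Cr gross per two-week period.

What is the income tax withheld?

1209.55 Cr

Income Tax: taxable = 12085.00 Cr
  778.58 Cr + 20.67% × (12085.00 Cr − 10000.00 Cr) = 778.58 Cr + 20.67% × 2085.00 Cr = 1209.55 Cr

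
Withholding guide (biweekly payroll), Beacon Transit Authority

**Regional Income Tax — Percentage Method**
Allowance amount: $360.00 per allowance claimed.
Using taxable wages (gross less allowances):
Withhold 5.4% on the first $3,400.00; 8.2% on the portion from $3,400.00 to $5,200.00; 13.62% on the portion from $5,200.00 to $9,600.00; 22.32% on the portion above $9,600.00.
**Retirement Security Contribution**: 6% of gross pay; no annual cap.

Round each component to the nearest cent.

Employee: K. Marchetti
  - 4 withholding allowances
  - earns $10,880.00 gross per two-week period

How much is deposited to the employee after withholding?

$9,318.51

Regional Income Tax: taxable = $10,880.00 − 4×$360.00 = $9,440.00
  $331.20 + 13.62% × ($9,440.00 − $5,200.00) = $331.20 + 13.62% × $4,240.00 = $908.69
Retirement Security Contribution: 6% × $10,880.00 = $652.80
Total withheld: $908.69 + $652.80 = $1,561.49
Net pay: $10,880.00 − $1,561.49 = $9,318.51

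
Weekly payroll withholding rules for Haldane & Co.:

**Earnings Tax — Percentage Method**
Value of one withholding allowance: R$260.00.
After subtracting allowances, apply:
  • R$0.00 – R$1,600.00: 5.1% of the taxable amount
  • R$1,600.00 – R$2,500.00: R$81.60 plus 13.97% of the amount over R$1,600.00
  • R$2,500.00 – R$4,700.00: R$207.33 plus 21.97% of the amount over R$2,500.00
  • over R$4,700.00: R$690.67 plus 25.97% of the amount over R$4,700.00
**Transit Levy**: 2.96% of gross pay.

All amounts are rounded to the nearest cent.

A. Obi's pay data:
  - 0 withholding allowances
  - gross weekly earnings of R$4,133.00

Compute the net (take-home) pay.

Earnings Tax: taxable = R$4,133.00
  R$207.33 + 21.97% × (R$4,133.00 − R$2,500.00) = R$207.33 + 21.97% × R$1,633.00 = R$566.10
Transit Levy: 2.96% × R$4,133.00 = R$122.34
Total withheld: R$566.10 + R$122.34 = R$688.44
Net pay: R$4,133.00 − R$688.44 = R$3,444.56

R$3,444.56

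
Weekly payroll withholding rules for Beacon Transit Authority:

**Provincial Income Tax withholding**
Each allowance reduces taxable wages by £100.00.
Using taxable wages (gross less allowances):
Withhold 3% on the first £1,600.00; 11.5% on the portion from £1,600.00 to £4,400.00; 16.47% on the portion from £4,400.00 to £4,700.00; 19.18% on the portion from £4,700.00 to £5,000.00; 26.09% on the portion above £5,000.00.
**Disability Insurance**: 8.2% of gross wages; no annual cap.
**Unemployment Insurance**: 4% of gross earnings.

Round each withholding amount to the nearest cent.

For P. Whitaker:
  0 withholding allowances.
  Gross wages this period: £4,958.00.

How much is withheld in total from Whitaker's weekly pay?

£1,073.77

Provincial Income Tax: taxable = £4,958.00
  £419.41 + 19.18% × (£4,958.00 − £4,700.00) = £419.41 + 19.18% × £258.00 = £468.89
Disability Insurance: 8.2% × £4,958.00 = £406.56
Unemployment Insurance: 4% × £4,958.00 = £198.32
Total: £468.89 + £406.56 + £198.32 = £1,073.77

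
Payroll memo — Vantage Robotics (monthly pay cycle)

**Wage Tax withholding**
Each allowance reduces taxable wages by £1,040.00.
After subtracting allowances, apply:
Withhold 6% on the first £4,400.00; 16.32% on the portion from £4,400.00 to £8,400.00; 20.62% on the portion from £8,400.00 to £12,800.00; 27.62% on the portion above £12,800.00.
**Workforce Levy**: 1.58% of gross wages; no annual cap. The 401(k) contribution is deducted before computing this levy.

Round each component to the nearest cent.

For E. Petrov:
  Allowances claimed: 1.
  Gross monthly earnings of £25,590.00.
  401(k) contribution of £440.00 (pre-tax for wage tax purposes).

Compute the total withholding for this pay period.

Wage Tax: taxable = £25,590.00 − £440.00 − 1×£1,040.00 = £24,110.00
  £1,824.08 + 27.62% × (£24,110.00 − £12,800.00) = £1,824.08 + 27.62% × £11,310.00 = £4,947.90
Workforce Levy: 1.58% × £25,150.00 = £397.37
Total: £4,947.90 + £397.37 = £5,345.27

£5,345.27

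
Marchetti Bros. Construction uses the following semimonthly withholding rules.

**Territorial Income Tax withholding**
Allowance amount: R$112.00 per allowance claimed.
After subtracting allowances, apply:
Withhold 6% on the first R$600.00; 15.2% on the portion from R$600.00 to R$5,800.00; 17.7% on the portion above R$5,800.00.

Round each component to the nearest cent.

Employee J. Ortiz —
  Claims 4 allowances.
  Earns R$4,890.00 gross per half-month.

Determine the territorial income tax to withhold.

Territorial Income Tax: taxable = R$4,890.00 − 4×R$112.00 = R$4,442.00
  R$36.00 + 15.2% × (R$4,442.00 − R$600.00) = R$36.00 + 15.2% × R$3,842.00 = R$619.98

R$619.98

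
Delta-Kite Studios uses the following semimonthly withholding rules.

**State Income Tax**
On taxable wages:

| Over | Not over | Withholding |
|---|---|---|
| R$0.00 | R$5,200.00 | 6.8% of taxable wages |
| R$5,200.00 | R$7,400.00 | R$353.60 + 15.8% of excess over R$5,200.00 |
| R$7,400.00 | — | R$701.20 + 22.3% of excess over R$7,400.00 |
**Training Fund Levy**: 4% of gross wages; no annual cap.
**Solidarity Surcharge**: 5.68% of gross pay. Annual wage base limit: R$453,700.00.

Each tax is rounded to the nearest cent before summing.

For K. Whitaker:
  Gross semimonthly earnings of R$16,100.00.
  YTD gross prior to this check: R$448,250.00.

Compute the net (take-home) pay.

State Income Tax: taxable = R$16,100.00
  R$701.20 + 22.3% × (R$16,100.00 − R$7,400.00) = R$701.20 + 22.3% × R$8,700.00 = R$2,641.30
Training Fund Levy: 4% × R$16,100.00 = R$644.00
Solidarity Surcharge: cap R$453,700.00 − YTD R$448,250.00 = R$5,450.00 subject; 5.68% × R$5,450.00 = R$309.56
Total withheld: R$2,641.30 + R$644.00 + R$309.56 = R$3,594.86
Net pay: R$16,100.00 − R$3,594.86 = R$12,505.14

R$12,505.14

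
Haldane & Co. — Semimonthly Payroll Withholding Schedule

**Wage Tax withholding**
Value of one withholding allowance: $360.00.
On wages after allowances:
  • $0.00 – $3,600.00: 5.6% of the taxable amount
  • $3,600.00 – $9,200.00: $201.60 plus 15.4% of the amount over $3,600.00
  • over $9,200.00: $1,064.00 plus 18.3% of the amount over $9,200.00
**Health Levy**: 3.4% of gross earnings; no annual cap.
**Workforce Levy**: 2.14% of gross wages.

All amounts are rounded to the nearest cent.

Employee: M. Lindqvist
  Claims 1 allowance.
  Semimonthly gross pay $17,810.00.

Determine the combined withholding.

$3,560.42

Wage Tax: taxable = $17,810.00 − 1×$360.00 = $17,450.00
  $1,064.00 + 18.3% × ($17,450.00 − $9,200.00) = $1,064.00 + 18.3% × $8,250.00 = $2,573.75
Health Levy: 3.4% × $17,810.00 = $605.54
Workforce Levy: 2.14% × $17,810.00 = $381.13
Total: $2,573.75 + $605.54 + $381.13 = $3,560.42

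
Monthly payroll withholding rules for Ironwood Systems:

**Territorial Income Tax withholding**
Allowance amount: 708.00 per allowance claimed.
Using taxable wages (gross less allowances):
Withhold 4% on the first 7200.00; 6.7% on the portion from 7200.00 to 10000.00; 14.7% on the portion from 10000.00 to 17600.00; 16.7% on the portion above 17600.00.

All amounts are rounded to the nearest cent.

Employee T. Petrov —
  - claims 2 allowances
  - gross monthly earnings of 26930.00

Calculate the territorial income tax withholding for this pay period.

2914.44

Territorial Income Tax: taxable = 26930.00 − 2×708.00 = 25514.00
  1592.80 + 16.7% × (25514.00 − 17600.00) = 1592.80 + 16.7% × 7914.00 = 2914.44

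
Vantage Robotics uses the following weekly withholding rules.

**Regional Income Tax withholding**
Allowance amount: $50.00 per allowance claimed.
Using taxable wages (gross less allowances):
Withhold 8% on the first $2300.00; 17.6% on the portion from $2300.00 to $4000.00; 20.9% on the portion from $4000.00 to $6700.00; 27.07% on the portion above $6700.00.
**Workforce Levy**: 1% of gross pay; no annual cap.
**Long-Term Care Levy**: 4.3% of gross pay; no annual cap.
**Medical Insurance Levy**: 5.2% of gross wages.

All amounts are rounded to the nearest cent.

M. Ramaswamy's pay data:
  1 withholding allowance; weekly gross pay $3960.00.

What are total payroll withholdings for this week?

$883.16

Regional Income Tax: taxable = $3960.00 − 1×$50.00 = $3910.00
  $184.00 + 17.6% × ($3910.00 − $2300.00) = $184.00 + 17.6% × $1610.00 = $467.36
Workforce Levy: 1% × $3960.00 = $39.60
Long-Term Care Levy: 4.3% × $3960.00 = $170.28
Medical Insurance Levy: 5.2% × $3960.00 = $205.92
Total: $467.36 + $39.60 + $170.28 + $205.92 = $883.16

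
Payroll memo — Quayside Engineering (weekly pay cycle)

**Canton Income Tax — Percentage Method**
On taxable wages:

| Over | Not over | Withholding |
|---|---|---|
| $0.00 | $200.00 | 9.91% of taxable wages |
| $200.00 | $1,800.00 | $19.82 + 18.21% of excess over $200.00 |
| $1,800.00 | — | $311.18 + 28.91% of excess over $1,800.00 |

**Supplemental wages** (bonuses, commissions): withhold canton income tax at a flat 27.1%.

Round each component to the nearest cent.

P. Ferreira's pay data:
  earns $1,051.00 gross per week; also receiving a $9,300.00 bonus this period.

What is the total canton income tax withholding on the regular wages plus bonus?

$2,695.09

Canton Income Tax: taxable = $1,051.00
  $19.82 + 18.21% × ($1,051.00 − $200.00) = $19.82 + 18.21% × $851.00 = $174.79
Supplemental (27.1% flat on bonus): 27.1% × $9,300.00 = $2,520.30
Total canton income tax: $174.79 + $2,520.30 = $2,695.09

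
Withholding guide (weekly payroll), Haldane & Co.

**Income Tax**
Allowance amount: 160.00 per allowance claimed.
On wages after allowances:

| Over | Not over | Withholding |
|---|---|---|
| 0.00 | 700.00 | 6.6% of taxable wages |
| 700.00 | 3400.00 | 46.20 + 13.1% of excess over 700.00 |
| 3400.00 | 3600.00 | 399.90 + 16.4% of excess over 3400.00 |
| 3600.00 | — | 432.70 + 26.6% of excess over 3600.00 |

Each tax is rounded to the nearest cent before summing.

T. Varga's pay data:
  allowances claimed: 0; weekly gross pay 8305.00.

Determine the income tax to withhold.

Income Tax: taxable = 8305.00
  432.70 + 26.6% × (8305.00 − 3600.00) = 432.70 + 26.6% × 4705.00 = 1684.23

1684.23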